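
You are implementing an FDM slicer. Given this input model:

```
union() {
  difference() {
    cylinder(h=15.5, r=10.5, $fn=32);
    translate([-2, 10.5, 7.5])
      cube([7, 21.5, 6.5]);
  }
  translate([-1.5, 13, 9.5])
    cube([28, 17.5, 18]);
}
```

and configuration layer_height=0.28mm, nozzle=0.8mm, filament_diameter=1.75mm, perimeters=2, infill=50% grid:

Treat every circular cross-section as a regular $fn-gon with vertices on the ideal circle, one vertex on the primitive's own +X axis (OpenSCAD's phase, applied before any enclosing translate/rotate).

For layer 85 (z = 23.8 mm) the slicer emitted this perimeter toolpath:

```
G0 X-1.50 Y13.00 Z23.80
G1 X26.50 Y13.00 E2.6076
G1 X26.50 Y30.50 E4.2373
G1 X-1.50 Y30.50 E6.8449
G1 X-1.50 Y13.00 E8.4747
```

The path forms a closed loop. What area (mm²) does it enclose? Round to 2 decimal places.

Apply the shoelace formula to the sequence of (X, Y) vertices; enclosed area = 490.00 mm².

490.00 mm²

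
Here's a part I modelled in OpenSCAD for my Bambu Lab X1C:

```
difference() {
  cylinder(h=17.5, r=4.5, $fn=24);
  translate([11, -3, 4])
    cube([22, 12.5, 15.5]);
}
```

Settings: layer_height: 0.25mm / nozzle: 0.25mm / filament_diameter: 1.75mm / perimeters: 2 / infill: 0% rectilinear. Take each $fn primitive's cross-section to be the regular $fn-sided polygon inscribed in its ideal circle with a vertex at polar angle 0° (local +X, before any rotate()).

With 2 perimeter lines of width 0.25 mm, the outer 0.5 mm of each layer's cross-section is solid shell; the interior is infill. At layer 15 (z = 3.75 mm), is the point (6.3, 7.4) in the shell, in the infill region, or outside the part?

At z = 3.75 mm: the cylinder: section is a regular 24-gon, circumradius r=4.5; the cube at (11, -3) is not intersected at this z (z outside [4, 19.5]); After the difference (first − rest): none of the subtracted shapes is present at this height, so the r=4.5 cylinder is unchanged — 1 connected region. Overall, the cross-section is a single solid region. The nearest boundary edge runs (3.18, 3.18)→(2.25, 3.90); distance from the point to it = 5.24 mm. The point is not inside any of the regions above, so it lies outside the cross-section (5.24 mm from the nearest boundary).

outside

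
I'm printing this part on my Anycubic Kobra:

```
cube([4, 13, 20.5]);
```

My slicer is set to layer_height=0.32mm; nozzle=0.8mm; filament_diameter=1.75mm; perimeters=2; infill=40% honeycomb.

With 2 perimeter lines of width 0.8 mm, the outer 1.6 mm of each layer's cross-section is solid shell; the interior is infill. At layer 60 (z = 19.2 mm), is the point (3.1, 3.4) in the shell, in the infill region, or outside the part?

shell

At z = 19.2 mm: the cube is present — its section is the full 4×13 rectangle. Overall, the cross-section is a single solid region. The nearest boundary edge runs (4.00, 0.00)→(4.00, 13.00); distance from the point to it = 0.90 mm. The point is inside the cross-section, 0.90 mm from the nearest boundary — within the 1.6 mm shell band (2 × 0.8).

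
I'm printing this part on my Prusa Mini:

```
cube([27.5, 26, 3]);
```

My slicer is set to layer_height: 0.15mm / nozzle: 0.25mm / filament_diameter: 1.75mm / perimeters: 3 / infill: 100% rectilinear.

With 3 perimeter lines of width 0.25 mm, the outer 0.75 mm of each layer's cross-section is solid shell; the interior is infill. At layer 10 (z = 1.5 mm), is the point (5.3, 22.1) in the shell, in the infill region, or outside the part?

At z = 1.5 mm: the cube is present — its section is the full 27.5×26 rectangle. Overall, the cross-section is a single solid region. The nearest boundary edge runs (27.50, 26.00)→(0.00, 26.00); distance from the point to it = 3.90 mm. The point is inside the cross-section and 3.90 mm from the nearest boundary — more than the 0.75 mm shell width (3 × 0.25), so it's in the infill interior.

infill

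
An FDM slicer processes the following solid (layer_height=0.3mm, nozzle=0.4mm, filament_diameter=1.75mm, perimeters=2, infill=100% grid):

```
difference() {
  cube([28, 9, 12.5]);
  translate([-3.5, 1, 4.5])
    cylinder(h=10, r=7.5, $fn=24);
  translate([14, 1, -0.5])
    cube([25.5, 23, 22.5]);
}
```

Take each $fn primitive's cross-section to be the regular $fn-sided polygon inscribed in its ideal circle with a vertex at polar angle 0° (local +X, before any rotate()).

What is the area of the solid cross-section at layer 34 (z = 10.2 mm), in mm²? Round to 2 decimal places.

117.49 mm²

At z = 10.2 mm: the cube (footprint 28×9) is included at this height (area 252.00 mm²); the r=7.5 cylinder at (-3.5, 1) gives a regular 24-gon of circumradius 7.5 (constant along its height) (area = (24/2)·7.500²·sin(360°/24) = 174.70 mm²); the 25.5×23 cube at (14, 1) contributes its full rectangle (area 586.50 mm²); Subtracting the remaining from the first: starting from the 28×9 cube (252.00 mm²), the r=7.5 cylinder at (-3.5, 1) partially overlaps it — only the 22.51 mm² overlap (of its 174.70 mm²) is removed, clipping the outline; the 25.5×23 cube at (14, 1) partially overlaps it — only the 112.00 mm² overlap (of its 586.50 mm²) is removed, clipping the outline — area = 117.49 mm². Overall, the cross-section is a single solid region. Net area = 117.49 mm².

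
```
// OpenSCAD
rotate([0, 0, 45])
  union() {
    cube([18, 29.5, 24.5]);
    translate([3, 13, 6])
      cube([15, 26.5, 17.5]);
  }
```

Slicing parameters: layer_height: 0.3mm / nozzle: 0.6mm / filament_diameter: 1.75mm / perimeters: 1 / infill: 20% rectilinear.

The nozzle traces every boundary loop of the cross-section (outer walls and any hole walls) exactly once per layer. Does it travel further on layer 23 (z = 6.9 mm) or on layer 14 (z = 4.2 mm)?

Layer 23 (z = 6.9): the cube is present — its section is the full 18×29.5 rectangle (perimeter 95.00 mm); the cube at (3, 13) (footprint 15×26.5) is included at this height (perimeter 83.00 mm); Taking the union: the regions partially overlap (shared area 247.50 mm²), so the edge portions inside another operand are dropped and the merged outline is re-measured after clipping — boundary = 115.00 mm; (whole slice rotated 45° about Z — lengths, areas and connectivity unchanged). So its perimeter = 115.00 mm. Layer 14 (z = 4.2): the cube is present — its section is the full 18×29.5 rectangle (perimeter 95.00 mm); the cube at (3, 13) is absent (z outside [6, 23.5]); Combining (union): only the 18×29.5 cube is present, so the union is just that shape — boundary = 95.00 mm; (rotated 45° about Z; rotation is an isometry so areas/perimeters/island counts are preserved). So its perimeter = 95.00 mm. Layer 23 is larger (115.00 vs 95.00 mm).

layer 23 (z = 6.9 mm)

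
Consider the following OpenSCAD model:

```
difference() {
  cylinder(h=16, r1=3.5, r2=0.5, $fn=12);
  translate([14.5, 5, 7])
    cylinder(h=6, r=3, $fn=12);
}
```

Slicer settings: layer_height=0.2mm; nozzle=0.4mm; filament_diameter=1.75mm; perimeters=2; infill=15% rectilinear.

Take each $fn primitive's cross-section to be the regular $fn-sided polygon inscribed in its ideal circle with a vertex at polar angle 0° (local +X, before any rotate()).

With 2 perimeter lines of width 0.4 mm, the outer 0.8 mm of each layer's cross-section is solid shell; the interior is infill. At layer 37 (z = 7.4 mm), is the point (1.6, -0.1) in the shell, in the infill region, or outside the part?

shell

At z = 7.4 mm: the cone: at t=0.463 of its height the radius interpolates to r₁+(r₂−r₁)t = 2.112, giving a regular 12-gon of that circumradius; the r=3 cylinder at (14.5, 5) contributes a regular 12-gon of circumradius 3; Subtracting the remaining from the first: starting from the cone, the r=3 cylinder at (14.5, 5) misses the remaining region (no effect) — 1 connected region. Overall, the cross-section is a single solid region. The nearest boundary edge runs (2.11, 0.00)→(1.83, -1.06); distance from the point to it = 0.47 mm. The point is inside the cross-section, 0.47 mm from the nearest boundary — within the 0.8 mm shell band (2 × 0.4).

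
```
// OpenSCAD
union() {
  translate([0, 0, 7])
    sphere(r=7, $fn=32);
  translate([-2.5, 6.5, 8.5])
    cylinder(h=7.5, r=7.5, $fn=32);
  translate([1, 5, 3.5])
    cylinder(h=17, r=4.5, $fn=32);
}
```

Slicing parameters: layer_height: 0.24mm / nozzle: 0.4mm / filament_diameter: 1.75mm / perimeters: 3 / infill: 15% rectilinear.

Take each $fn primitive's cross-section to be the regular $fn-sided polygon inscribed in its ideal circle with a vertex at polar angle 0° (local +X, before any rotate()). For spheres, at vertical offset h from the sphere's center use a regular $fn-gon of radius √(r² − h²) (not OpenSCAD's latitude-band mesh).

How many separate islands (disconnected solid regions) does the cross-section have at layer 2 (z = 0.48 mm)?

1

At z = 0.48 mm: the r=7 sphere slices to a regular 32-gon of circumradius 2.547 (√(r²−h²) with h=6.52 from center); the cylinder at (-2.5, 6.5) is absent (z outside [8.5, 16]); the cylinder at (1, 5) is not intersected at this z (z outside [3.5, 20.5]); Taking the union: only the r=7 sphere is present, so the union is just that shape — 1 connected region. Overall, the cross-section is a single solid region. Island count = 1.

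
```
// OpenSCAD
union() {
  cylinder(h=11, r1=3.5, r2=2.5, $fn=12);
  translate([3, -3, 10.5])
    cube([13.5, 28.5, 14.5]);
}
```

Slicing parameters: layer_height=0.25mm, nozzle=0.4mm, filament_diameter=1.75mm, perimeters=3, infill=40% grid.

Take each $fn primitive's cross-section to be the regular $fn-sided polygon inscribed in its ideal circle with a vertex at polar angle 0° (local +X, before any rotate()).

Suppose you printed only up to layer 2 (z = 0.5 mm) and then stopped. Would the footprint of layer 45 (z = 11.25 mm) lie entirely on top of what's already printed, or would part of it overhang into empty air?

Compare the two slices. At z = 0.5: the cone contributes a regular 12-gon of circumradius 3.455 (interpolated between r1=3.5 and r2=2.5 at t=0.045) (area = (12/2)·3.455²·sin(360°/12) = 35.80 mm²); the cube at (3, -3) does not reach this height (z outside [10.5, 25]); Merging all regions: only the cone is present, so the union is just that shape — area = 35.80 mm². At z = 11.25: the cone is not intersected at this z (z outside [0, 11]); the cube at (3, -3) is present — its section is the full 13.5×28.5 rectangle (area 384.75 mm²); Taking the union: only the 13.5×28.5 cube at (3, -3) is present, so the union is just that shape — area = 384.75 mm². Checking containment: at z = 11.25 the cross-section extends beyond the z = 0.5 cross-section by about 383.98 mm².

part overhangs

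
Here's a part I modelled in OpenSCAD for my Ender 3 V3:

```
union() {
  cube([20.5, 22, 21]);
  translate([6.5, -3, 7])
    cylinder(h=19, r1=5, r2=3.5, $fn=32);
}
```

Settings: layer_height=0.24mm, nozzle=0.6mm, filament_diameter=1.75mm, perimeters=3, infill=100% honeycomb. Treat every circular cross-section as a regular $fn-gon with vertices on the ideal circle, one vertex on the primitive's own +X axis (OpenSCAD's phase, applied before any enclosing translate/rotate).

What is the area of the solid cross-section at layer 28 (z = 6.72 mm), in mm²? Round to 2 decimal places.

At z = 6.72 mm: the cube is present — its section is the full 20.5×22 rectangle (area 451.00 mm²); the cone at (6.5, -3) is not intersected at this z (z outside [7, 26]); Taking the union: only the 20.5×22 cube is present, so the union is just that shape — area = 451.00 mm². Overall, the cross-section is a single solid region. Net area = 451.00 mm².

451.00 mm²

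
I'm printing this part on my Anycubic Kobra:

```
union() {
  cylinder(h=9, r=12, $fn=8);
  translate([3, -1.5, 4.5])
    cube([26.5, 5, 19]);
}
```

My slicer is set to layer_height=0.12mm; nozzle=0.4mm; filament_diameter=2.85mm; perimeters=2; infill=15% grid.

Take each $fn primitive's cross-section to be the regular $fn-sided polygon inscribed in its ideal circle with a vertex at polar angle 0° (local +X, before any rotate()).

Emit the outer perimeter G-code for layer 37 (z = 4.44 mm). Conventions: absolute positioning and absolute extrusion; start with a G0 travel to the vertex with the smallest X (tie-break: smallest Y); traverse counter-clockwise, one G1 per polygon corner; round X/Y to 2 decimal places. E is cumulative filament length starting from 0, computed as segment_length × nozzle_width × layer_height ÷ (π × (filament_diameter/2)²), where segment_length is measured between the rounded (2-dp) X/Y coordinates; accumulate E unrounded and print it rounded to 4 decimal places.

G0 X-12.00 Y0.00 Z4.44
G1 X-8.49 Y-8.49 E0.0691
G1 X0.00 Y-12.00 E0.1382
G1 X8.49 Y-8.49 E0.2074
G1 X12.00 Y0.00 E0.2765
G1 X8.49 Y8.49 E0.3456
G1 X0.00 Y12.00 E0.4147
G1 X-8.49 Y8.49 E0.4839
G1 X-12.00 Y0.00 E0.5530

At z = 4.44 mm: the r=12 cylinder gives a regular 8-gon of circumradius 12 (constant along its height); the cube at (3, -1.5) is absent (z outside [4.5, 23.5]); Combining (union): only the r=12 cylinder is present, so the union is just that shape — 1 connected region. The outline is a single polygon with 8 vertices. Extrusion per mm of travel: 0.4 × 0.12 / (π × 1.425²) = 0.007524. Accumulating E over each segment gives final E = 0.5530.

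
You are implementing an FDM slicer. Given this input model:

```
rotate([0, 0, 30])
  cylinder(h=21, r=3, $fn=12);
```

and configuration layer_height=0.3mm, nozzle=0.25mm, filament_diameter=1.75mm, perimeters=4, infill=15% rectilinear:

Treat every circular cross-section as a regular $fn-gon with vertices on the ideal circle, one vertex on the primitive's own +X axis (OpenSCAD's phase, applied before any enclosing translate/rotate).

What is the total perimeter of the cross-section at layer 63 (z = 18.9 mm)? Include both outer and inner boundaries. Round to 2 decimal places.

18.63 mm

At z = 18.9 mm: the r=3 cylinder gives a regular 12-gon of circumradius 3 (constant along its height) (perimeter = 2·12·3.000·sin(180°/12) = 18.63 mm); (rotated 30° about Z; rotation is an isometry so areas/perimeters/island counts are preserved). Overall, the cross-section is a single solid region. Total boundary length (outer) = 18.63 mm.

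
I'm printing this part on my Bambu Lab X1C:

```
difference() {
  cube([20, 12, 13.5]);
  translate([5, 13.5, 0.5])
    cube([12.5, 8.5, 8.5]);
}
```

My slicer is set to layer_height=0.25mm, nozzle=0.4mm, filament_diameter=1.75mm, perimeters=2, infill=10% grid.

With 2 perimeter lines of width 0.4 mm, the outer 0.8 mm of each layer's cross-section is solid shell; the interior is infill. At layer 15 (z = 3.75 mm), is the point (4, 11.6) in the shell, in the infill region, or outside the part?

At z = 3.75 mm: the cube is present — its section is the full 20×12 rectangle; the cube at (5, 13.5) (footprint 12.5×8.5) is included at this height; After the difference (first − rest): starting from the 20×12 cube, the 12.5×8.5 cube at (5, 13.5) misses the remaining region (no effect) — 1 connected region. Overall, the cross-section is a single solid region. The nearest boundary edge runs (0.00, 12.00)→(20.00, 12.00); distance from the point to it = 0.40 mm. The point is inside the cross-section, 0.40 mm from the nearest boundary — within the 0.8 mm shell band (2 × 0.4).

shell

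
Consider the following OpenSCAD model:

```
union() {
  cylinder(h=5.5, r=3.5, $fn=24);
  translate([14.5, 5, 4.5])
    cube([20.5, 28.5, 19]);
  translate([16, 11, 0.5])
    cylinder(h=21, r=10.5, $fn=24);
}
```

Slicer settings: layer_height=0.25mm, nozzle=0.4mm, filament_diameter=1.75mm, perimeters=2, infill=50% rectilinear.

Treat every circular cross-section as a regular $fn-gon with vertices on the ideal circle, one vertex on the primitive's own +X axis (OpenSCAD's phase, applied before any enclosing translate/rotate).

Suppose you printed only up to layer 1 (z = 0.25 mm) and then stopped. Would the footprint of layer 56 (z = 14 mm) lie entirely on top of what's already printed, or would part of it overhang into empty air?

part overhangs

Compare the two slices. At z = 0.25: the r=3.5 cylinder contributes a regular 24-gon of circumradius 3.5 (area = (24/2)·3.500²·sin(360°/24) = 38.05 mm²); the cube at (14.5, 5) does not reach this height (z outside [4.5, 23.5]); the cylinder at (16, 11) is not intersected at this z (z outside [0.5, 21.5]); Taking the union: only the r=3.5 cylinder is present, so the union is just that shape — area = 38.05 mm². At z = 14: the cylinder does not reach this height (z outside [0, 5.5]); the 20.5×28.5 cube at (14.5, 5) contributes its full rectangle (area 584.25 mm²); the r=10.5 cylinder at (16, 11) contributes a regular 24-gon of circumradius 10.5 (area = (24/2)·10.500²·sin(360°/24) = 342.42 mm²); Taking the union: the regions partially overlap — summed areas 926.67 mm² minus the doubly-counted overlap 169.22 mm² gives 757.45 mm² — area = 757.45 mm². Checking containment: at z = 14 the cross-section extends beyond the z = 0.25 cross-section by about 757.45 mm².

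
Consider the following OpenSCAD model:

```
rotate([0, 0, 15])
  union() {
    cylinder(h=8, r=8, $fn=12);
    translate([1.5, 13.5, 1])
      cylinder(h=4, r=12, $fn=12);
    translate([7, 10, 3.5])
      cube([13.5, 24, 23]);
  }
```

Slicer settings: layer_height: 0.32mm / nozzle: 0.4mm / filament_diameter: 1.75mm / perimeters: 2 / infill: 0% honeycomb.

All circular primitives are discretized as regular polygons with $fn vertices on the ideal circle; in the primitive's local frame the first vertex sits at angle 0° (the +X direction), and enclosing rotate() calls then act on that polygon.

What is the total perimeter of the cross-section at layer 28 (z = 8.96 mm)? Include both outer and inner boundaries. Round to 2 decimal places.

75.00 mm

At z = 8.96 mm: the cylinder does not reach this height (z outside [0, 8]); the cylinder at (1.5, 13.5) does not reach this height (z outside [1, 5]); the 13.5×24 cube at (7, 10) contributes its full rectangle (perimeter 75.00 mm); Taking the union: only the 13.5×24 cube at (7, 10) is present, so the union is just that shape — boundary = 75.00 mm; (whole slice rotated 15° about Z — lengths, areas and connectivity unchanged). Overall, the cross-section is a single solid region. Total boundary length (outer) = 75.00 mm.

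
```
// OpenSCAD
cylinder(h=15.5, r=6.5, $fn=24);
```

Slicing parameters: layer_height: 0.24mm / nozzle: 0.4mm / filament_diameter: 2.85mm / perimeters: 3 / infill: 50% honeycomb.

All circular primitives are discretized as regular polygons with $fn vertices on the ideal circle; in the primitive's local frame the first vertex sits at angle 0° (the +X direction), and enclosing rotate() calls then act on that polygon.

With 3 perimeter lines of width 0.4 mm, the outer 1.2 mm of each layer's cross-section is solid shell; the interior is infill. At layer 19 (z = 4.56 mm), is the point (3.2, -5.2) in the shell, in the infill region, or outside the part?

shell

At z = 4.56 mm: the r=6.5 cylinder gives a regular 24-gon of circumradius 6.5 (constant along its height). Overall, the cross-section is a single solid region. The nearest boundary edge runs (3.25, -5.63)→(4.60, -4.60); distance from the point to it = 0.37 mm. The point is inside the cross-section, 0.37 mm from the nearest boundary — within the 1.2 mm shell band (3 × 0.4).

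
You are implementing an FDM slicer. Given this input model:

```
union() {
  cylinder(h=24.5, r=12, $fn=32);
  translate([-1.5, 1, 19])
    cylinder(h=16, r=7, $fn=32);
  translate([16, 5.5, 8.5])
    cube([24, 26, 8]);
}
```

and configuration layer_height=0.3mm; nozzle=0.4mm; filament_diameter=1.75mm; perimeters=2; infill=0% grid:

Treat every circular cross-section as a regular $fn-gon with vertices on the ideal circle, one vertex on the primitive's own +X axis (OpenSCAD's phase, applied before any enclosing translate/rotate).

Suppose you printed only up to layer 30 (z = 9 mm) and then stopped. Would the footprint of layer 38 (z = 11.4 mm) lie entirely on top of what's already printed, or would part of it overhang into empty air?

entirely on top

Compare the two slices. At z = 9: the cylinder: section is a regular 32-gon, circumradius r=12 (area = (32/2)·12.000²·sin(360°/32) = 449.49 mm²); the cylinder at (-1.5, 1) is not intersected at this z (z outside [19, 35]); the 24×26 cube at (16, 5.5) contributes its full rectangle (area 624.00 mm²); Taking the union: the 2 present regions are separate (no shared area or edge), so areas and boundary lengths simply add and each stays a separate island — area = 1073.49 mm². At z = 11.4: the cylinder: section is a regular 32-gon, circumradius r=12 (area = (32/2)·12.000²·sin(360°/32) = 449.49 mm²); the cylinder at (-1.5, 1) is absent (z outside [19, 35]); the cube at (16, 5.5) is present — its section is the full 24×26 rectangle (area 624.00 mm²); Merging all regions: the 2 present regions are separate (no shared area or edge), so areas and boundary lengths simply add and each stays a separate island — area = 1073.49 mm². Checking containment: the cross-section at z = 11.4 is a subset of the cross-section at z = 9.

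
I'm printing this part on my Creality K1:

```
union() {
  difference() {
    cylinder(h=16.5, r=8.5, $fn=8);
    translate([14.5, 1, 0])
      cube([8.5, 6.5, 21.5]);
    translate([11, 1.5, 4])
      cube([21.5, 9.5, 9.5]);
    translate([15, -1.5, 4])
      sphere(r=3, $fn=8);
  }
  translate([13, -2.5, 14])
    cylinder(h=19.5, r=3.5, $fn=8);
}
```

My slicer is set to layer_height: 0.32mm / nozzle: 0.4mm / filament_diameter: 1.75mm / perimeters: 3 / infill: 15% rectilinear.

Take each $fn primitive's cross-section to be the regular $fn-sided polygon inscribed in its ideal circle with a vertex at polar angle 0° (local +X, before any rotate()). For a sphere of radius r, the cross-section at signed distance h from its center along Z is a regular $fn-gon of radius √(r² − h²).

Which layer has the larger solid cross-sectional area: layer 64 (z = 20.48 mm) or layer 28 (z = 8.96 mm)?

Layer 64 (z = 20.48): the cylinder does not reach this height (z outside [0, 16.5]); the cube at (14.5, 1) is present — its section is the full 8.5×6.5 rectangle (area 55.25 mm²); the cube at (11, 1.5) is absent (z outside [4, 13.5]); the sphere at (15, -1.5) does not reach this height (|z−center|=16.480 > r=3); Subtracting the remaining from the first: the first operand is absent here, so nothing remains; the r=3.5 cylinder at (13, -2.5) gives a regular 8-gon of circumradius 3.5 (constant along its height) (area = (8/2)·3.500²·sin(360°/8) = 34.65 mm²); Taking the union: only the r=3.5 cylinder at (13, -2.5) is present, so the union is just that shape — area = 34.65 mm². So its area = 34.65 mm². Layer 28 (z = 8.96): the r=8.5 cylinder gives a regular 8-gon of circumradius 8.5 (constant along its height) (area = (8/2)·8.500²·sin(360°/8) = 204.35 mm²); the cube at (14.5, 1) is present — its section is the full 8.5×6.5 rectangle (area 55.25 mm²); the cube at (11, 1.5) (footprint 21.5×9.5) is included at this height (area 204.25 mm²); the sphere at (15, -1.5) does not reach this height (|z−center|=4.960 > r=3); Taking the first minus the rest: starting from the r=8.5 cylinder (204.35 mm²), the 8.5×6.5 cube at (14.5, 1) misses the remaining region (no effect); the 21.5×9.5 cube at (11, 1.5) misses the remaining region (no effect) — area = 204.35 mm²; the cylinder at (13, -2.5) is absent (z outside [14, 33.5]); Combining (union): only the result so far is present, so the union is just that shape — area = 204.35 mm². So its area = 204.35 mm². Layer 28 is larger (204.35 vs 34.65 mm²).

layer 28 (z = 8.96 mm)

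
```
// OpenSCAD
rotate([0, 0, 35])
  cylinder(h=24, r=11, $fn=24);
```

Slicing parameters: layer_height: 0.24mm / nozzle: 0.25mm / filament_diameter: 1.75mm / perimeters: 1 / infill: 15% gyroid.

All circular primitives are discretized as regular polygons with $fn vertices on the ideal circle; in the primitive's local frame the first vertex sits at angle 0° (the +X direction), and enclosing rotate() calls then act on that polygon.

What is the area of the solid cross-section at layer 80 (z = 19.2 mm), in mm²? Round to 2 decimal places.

375.81 mm²

At z = 19.2 mm: the r=11 cylinder contributes a regular 24-gon of circumradius 11 (area = (24/2)·11.000²·sin(360°/24) = 375.81 mm²); (whole slice rotated 35° about Z — lengths, areas and connectivity unchanged). Overall, the cross-section is a single solid region. Net area = 375.81 mm².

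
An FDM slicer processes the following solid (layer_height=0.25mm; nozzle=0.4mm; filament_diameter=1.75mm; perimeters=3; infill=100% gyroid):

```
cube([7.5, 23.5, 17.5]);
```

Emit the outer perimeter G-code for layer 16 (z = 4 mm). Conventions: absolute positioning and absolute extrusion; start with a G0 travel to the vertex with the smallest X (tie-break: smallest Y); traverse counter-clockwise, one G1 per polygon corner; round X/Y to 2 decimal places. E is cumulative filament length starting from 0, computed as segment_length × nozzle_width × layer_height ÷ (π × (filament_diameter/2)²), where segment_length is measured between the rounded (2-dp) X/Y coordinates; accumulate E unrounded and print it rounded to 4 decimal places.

At z = 4 mm: the 7.5×23.5 cube contributes its full rectangle. The outline is a single polygon with 4 vertices. Extrusion per mm of travel: 0.4 × 0.25 / (π × 0.875²) = 0.041575. Accumulating E over each segment gives final E = 2.5777.

G0 X0.00 Y0.00 Z4.00
G1 X7.50 Y0.00 E0.3118
G1 X7.50 Y23.50 E1.2888
G1 X0.00 Y23.50 E1.6006
G1 X0.00 Y0.00 E2.5777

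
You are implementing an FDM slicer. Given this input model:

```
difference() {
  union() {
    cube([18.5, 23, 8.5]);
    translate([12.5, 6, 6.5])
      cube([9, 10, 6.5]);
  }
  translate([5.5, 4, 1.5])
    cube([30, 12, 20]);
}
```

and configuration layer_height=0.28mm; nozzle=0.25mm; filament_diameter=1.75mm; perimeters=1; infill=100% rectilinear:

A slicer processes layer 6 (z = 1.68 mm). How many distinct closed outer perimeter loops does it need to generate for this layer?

At z = 1.68 mm: the 18.5×23 cube contributes its full rectangle; the cube at (12.5, 6) is not intersected at this z (z outside [6.5, 13]); Merging all regions: only the 18.5×23 cube is present, so the union is just that shape — 1 connected region; the 30×12 cube at (5.5, 4) contributes its full rectangle; After the difference (first − rest): starting from that combined region, the 30×12 cube at (5.5, 4) partially overlaps it — only the 156.00 mm² overlap (of its 360.00 mm²) is removed, clipping the outline — 1 connected region. The result has 1 disconnected region.

1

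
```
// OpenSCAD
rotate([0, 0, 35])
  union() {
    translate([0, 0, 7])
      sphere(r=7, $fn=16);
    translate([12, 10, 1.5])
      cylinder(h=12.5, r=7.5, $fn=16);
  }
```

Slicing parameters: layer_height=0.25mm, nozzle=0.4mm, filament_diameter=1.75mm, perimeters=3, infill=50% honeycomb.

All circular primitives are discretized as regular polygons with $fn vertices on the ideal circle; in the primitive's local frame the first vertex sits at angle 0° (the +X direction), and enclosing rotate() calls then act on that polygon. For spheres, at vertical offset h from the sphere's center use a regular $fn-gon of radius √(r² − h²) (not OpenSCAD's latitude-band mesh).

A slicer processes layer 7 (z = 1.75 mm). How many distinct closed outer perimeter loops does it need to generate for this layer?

2

At z = 1.75 mm: the sphere: section is a regular 16-gon, circumradius = √(r²−h²) = √(7²−5.25²) = 4.630; the cylinder at (12, 10): section is a regular 16-gon, circumradius r=7.5; Merging all regions: the 2 present regions are separate (no shared area or edge), so areas and boundary lengths simply add and each stays a separate island — 2 connected regions; (rotated 35° about Z; rotation is an isometry so areas/perimeters/island counts are preserved). The result has 2 disconnected regions.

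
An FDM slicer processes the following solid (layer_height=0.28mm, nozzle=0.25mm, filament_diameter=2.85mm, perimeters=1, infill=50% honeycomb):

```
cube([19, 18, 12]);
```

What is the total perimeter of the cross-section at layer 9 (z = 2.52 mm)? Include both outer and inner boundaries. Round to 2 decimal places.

74.00 mm

At z = 2.52 mm: the cube is present — its section is the full 19×18 rectangle (perimeter 74.00 mm). Overall, the cross-section is a single solid region. Total boundary length (outer) = 74.00 mm.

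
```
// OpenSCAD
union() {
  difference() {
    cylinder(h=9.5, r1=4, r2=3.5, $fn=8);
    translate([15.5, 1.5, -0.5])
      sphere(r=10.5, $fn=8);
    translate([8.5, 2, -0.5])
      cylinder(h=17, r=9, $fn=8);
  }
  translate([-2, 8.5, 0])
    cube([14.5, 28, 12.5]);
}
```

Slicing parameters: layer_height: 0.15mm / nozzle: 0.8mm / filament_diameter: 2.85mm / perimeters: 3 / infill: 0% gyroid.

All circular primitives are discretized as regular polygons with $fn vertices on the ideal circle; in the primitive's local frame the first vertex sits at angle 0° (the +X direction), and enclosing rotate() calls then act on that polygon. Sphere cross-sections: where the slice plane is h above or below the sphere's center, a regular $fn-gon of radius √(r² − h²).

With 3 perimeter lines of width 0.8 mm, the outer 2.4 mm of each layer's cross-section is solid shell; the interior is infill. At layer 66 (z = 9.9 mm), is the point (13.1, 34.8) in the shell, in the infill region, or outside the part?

At z = 9.9 mm: the cone is not intersected at this z (z outside [0, 9.5]); the sphere at (15.5, 1.5): section is a regular 8-gon, circumradius = √(r²−h²) = √(10.5²−10.4²) = 1.446; the cylinder at (8.5, 2): section is a regular 8-gon, circumradius r=9; Taking the first minus the rest: the first operand is absent here, so nothing remains; the cube at (-2, 8.5) is present — its section is the full 14.5×28 rectangle; Merging all regions: only the 14.5×28 cube at (-2, 8.5) is present, so the union is just that shape — 1 connected region. Overall, the cross-section is a single solid region. The nearest boundary edge runs (12.50, 8.50)→(12.50, 36.50); distance from the point to it = 0.60 mm. The point is not inside any of the regions above, so it lies outside the cross-section (0.60 mm from the nearest boundary).

outside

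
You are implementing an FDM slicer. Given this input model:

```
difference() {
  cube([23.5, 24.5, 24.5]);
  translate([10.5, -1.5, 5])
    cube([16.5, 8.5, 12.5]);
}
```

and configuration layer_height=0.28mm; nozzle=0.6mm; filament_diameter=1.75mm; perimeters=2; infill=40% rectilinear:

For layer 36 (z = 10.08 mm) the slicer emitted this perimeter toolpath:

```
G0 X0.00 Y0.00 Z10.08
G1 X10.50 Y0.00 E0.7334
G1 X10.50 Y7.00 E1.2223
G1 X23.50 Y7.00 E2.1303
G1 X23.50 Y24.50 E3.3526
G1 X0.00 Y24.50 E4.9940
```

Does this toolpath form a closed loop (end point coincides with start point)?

Start point (G0): (0.00, 0.00). End point (last G1): the path does not return to the start — open.

no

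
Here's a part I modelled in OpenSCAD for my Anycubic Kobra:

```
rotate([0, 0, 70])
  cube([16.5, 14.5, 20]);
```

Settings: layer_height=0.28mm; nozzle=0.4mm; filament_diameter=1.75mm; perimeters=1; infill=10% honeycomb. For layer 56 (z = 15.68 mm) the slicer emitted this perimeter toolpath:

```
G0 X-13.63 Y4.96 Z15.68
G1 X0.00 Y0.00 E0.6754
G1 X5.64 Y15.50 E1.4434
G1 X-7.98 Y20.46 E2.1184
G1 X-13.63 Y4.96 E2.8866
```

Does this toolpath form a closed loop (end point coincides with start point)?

Start point (G0): (-13.63, 4.96). End point (last G1): the path returns to the start — closed.

yes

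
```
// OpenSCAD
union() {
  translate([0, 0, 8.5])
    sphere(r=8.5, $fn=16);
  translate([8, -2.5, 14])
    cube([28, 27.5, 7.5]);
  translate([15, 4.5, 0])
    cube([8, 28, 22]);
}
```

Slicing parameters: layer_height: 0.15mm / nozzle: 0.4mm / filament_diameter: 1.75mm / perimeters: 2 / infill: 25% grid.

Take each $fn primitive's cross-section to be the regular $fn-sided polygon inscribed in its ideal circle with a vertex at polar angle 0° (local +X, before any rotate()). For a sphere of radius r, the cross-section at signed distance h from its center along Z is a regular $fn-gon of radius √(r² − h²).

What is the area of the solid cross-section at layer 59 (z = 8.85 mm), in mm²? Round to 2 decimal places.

At z = 8.85 mm: the r=8.5 sphere contributes a regular 16-gon of circumradius √(8.5²−0.35²) = 8.493 (area = (16/2)·8.493²·sin(360°/16) = 220.82 mm²); the cube at (8, -2.5) is absent (z outside [14, 21.5]); the cube at (15, 4.5) (footprint 8×28) is included at this height (area 224.00 mm²); Combining (union): the 2 present regions are separate (no shared area or edge), so areas and boundary lengths simply add and each stays a separate island — area = 444.82 mm². Overall, the cross-section has 2 separate islands. Net area = 444.82 mm².

444.82 mm²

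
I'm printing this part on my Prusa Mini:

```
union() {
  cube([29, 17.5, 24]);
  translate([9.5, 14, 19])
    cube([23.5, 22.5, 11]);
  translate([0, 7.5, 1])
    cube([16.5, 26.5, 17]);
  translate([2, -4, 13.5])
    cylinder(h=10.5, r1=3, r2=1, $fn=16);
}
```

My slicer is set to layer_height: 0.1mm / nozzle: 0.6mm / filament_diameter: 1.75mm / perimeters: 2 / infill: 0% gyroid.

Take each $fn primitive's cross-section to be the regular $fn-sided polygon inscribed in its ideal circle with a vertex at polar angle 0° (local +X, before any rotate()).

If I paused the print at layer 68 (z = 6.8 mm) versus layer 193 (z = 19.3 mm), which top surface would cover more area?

layer 193 (z = 19.3 mm)

Layer 68 (z = 6.8): the 29×17.5 cube contributes its full rectangle (area 507.50 mm²); the cube at (9.5, 14) is not intersected at this z (z outside [19, 30]); the 16.5×26.5 cube at (0, 7.5) contributes its full rectangle (area 437.25 mm²); the cone at (2, -4) is not intersected at this z (z outside [13.5, 24]); Taking the union: the regions partially overlap — summed areas 944.75 mm² minus the doubly-counted overlap 165.00 mm² gives 779.75 mm² — area = 779.75 mm². So its area = 779.75 mm². Layer 193 (z = 19.3): the 29×17.5 cube contributes its full rectangle (area 507.50 mm²); the 23.5×22.5 cube at (9.5, 14) contributes its full rectangle (area 528.75 mm²); the cube at (0, 7.5) is absent (z outside [1, 18]); the cone at (2, -4) contributes a regular 16-gon of circumradius 1.895 (interpolated between r1=3 and r2=1 at t=0.552) (area = (16/2)·1.895²·sin(360°/16) = 11.00 mm²); Combining (union): the regions partially overlap — summed areas 1047.25 mm² minus the doubly-counted overlap 68.25 mm² gives 979.00 mm² — area = 979.00 mm². So its area = 979.00 mm². Layer 193 is larger (979.00 vs 779.75 mm²).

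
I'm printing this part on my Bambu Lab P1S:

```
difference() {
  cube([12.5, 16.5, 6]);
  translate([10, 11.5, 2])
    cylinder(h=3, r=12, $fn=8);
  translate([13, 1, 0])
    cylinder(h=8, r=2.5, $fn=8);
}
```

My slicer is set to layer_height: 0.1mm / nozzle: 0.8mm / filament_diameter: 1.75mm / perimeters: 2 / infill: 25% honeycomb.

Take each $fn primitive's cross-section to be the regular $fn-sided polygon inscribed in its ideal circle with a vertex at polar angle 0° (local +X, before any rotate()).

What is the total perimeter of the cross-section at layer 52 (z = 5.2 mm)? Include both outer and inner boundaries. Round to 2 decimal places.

57.49 mm

At z = 5.2 mm: the cube (footprint 12.5×16.5) is included at this height (perimeter 58.00 mm); the cylinder at (10, 11.5) is not intersected at this z (z outside [2, 5]); the r=2.5 cylinder at (13, 1) contributes a regular 8-gon of circumradius 2.5 (perimeter = 2·8·2.500·sin(180°/8) = 15.31 mm); Taking the first minus the rest: starting from the 12.5×16.5 cube, the r=2.5 cylinder at (13, 1) partially overlaps it — only the 5.01 mm² overlap (of its 17.68 mm²) is removed, clipping the outline — boundary = 57.49 mm. Overall, the cross-section is a single solid region. Total boundary length (outer) = 57.49 mm.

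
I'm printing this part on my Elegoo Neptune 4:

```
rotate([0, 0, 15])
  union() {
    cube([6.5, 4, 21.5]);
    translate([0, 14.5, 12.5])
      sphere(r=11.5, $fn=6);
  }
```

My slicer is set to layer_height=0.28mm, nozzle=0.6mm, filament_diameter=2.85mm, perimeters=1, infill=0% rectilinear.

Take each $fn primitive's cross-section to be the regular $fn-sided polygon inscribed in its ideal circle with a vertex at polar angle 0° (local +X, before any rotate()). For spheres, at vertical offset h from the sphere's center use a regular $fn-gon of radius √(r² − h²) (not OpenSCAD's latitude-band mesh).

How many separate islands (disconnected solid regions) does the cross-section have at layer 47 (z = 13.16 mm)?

2

At z = 13.16 mm: the cube (footprint 6.5×4) is included at this height; the sphere at (0, 14.5): section is a regular 6-gon, circumradius = √(r²−h²) = √(11.5²−0.66²) = 11.481; Merging all regions: the 2 present regions are separate (no shared area or edge), so areas and boundary lengths simply add and each stays a separate island — 2 connected regions; (rotated 15° about Z; rotation is an isometry so areas/perimeters/island counts are preserved). Overall, the cross-section has 2 separate islands. Island count = 2.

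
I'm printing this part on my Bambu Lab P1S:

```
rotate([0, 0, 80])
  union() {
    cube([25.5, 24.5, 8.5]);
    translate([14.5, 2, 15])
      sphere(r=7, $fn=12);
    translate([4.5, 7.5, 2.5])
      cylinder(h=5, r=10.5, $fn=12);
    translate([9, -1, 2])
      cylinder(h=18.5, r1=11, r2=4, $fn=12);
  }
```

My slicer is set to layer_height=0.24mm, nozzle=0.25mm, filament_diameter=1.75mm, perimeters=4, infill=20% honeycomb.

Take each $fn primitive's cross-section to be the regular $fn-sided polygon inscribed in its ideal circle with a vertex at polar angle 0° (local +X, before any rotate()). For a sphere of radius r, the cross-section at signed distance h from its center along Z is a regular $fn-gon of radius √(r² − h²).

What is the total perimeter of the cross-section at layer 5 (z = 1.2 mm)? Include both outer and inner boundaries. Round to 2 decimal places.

At z = 1.2 mm: the 25.5×24.5 cube contributes its full rectangle (perimeter 100.00 mm); the sphere at (14.5, 2) does not reach this height (|z−center|=13.800 > r=7); the cylinder at (4.5, 7.5) is absent (z outside [2.5, 7.5]); the cone at (9, -1) is absent (z outside [2, 20.5]); Taking the union: only the 25.5×24.5 cube is present, so the union is just that shape — boundary = 100.00 mm; (rotated 80° about Z; rotation is an isometry so areas/perimeters/island counts are preserved). Overall, the cross-section is a single solid region. Total boundary length (outer) = 100.00 mm.

100.00 mm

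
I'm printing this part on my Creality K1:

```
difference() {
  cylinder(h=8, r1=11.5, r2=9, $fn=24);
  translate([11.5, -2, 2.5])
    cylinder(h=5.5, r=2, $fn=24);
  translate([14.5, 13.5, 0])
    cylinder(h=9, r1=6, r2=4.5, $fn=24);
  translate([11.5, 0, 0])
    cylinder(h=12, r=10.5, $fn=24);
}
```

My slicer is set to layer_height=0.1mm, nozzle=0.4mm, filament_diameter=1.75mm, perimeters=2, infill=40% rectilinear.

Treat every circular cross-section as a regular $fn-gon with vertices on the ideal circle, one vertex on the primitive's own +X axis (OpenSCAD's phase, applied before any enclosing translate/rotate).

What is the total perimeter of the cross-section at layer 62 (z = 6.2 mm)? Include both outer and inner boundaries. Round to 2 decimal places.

At z = 6.2 mm: the cone (r1=11.5→r2=9) has section circumradius 9.562 here — a regular 24-gon (perimeter = 2·24·9.562·sin(180°/24) = 59.91 mm); the r=2 cylinder at (11.5, -2) gives a regular 24-gon of circumradius 2 (constant along its height) (perimeter = 2·24·2.000·sin(180°/24) = 12.53 mm); the cone at (14.5, 13.5) (r1=6→r2=4.5) has section circumradius 4.967 here — a regular 24-gon (perimeter = 2·24·4.967·sin(180°/24) = 31.12 mm); the cylinder at (11.5, 0): section is a regular 24-gon, circumradius r=10.5 (perimeter = 2·24·10.500·sin(180°/24) = 65.79 mm); Taking the first minus the rest: starting from the cone, the r=2 cylinder at (11.5, -2) misses the remaining region (no effect); the cone at (14.5, 13.5) misses the remaining region (no effect); the r=10.5 cylinder at (11.5, 0) partially overlaps it — only the 96.35 mm² overlap (of its 342.42 mm²) is removed, clipping the outline — boundary = 59.20 mm. Overall, the cross-section is a single solid region. Total boundary length (outer) = 59.20 mm.

59.20 mm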